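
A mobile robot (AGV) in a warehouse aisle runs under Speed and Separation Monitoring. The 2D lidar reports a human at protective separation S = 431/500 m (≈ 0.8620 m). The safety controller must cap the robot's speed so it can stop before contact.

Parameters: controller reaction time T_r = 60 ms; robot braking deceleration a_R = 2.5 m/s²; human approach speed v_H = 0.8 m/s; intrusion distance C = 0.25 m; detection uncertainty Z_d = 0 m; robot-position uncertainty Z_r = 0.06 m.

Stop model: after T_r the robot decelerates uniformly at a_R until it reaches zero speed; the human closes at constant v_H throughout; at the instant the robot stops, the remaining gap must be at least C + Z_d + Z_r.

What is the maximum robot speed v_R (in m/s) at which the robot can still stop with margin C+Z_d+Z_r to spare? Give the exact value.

v_R_max = 9/10 m/s = 0.9000 m/s

quadratic (1/5)·v² + (19/50)·v + (-63/125) = 0
  disc = (19/50)² − 4·(1/5)·(-63/125) = 1369/2500 ; √disc = 37/50
  v_R = (−(19/50) + 37/50) / (2·(1/5)) = 9/10 m/s
check:
T_s = v_R/a_R = (9/10)/(5/2) = 0.3600 s
robot covers v_R·T_r = 0.9000·0.0600 = 0.0540 m before braking
robot covers 0.9000·0.3600 − ½·2.5000·0.3600² = 0.1620 m while stopping
human closes 0.8000·0.4200 = 0.3360 m
residual clearance needed = 0.2500+0.0000+0.0600 = 0.3100 m
sum ≈ 0.0540+0.1620+0.3360+0.3100 ≈ 0.8620 m = S ✓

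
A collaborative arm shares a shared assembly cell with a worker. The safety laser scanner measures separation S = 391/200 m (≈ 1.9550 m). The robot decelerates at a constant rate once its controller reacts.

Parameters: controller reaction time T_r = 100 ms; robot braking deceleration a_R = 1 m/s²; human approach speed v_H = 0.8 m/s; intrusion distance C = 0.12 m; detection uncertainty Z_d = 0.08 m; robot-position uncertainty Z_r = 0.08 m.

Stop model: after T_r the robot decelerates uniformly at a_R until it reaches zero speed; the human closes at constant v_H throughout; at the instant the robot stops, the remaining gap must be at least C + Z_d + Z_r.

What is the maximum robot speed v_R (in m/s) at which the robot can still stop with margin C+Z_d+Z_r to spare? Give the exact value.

v_R_max = 11/10 m/s = 1.1000 m/s

at the boundary: (1/2)·v² + (9/10)·v + (-319/200) = 0
  disc = (9/10)² − 4·(1/2)·(-319/200) = 4 ; √disc = 2
  v_R = (−(9/10) + 2) / (2·(1/2)) = 11/10 m/s
check:
braking lasts T_s = (11/10)/1 = 1.1000 s
robot in T_r: 1.1000·0.1000 = 0.1100 m
robot under decel: 1.1000²/(2·1.0000) = 0.6050 m
human over T_r+T_s: 0.8000·(0.1000+1.1000) = 0.9600 m
C+Z_d+Z_r = 0.1200+0.0800+0.0800 = 0.2800 m
sum ≈ 0.1100+0.6050+0.9600+0.2800 ≈ 1.9550 m = S ✓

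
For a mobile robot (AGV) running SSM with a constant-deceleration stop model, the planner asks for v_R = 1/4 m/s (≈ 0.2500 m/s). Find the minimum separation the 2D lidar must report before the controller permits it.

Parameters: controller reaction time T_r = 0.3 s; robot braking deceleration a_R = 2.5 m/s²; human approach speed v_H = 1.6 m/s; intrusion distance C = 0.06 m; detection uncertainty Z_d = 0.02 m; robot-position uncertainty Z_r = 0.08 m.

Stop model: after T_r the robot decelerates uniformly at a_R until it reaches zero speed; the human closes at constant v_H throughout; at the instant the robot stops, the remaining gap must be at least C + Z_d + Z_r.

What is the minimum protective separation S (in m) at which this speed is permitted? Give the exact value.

S_min = 71/80 m = 0.8875 m

stop time T_s = (1/4)/(5/2) = 0.1000 s
reaction-phase robot travel = 0.2500·0.3000 = 0.0750 m
robot covers 0.2500·0.1000 − ½·2.5000·0.1000² = 0.0125 m while stopping
person approaches 1.6000·(0.3000+0.1000) = 0.6400 m
C+Z_d+Z_r = 0.0600+0.0200+0.0800 = 0.1600 m
S_min ≈ 0.0750+0.0125+0.6400+0.1600  ⇒  S_min = 71/80 m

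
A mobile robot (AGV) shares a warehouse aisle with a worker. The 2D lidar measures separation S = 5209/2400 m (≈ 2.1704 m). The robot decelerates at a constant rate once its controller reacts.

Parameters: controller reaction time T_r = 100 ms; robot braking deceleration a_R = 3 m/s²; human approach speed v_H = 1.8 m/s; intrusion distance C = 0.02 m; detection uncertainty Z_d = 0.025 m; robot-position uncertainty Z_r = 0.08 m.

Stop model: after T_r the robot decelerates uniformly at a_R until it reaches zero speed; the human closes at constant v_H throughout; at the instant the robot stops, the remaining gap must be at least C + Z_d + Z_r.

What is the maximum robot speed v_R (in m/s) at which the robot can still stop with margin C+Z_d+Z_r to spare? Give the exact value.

collect terms ⇒ (1/6)·v_R² + (7/10)·v_R + (-4477/2400) = 0
  disc = (7/10)² − 4·(1/6)·(-4477/2400) = 6241/3600 ; √disc = 79/60
  v_R = (−(7/10) + 79/60) / (2·(1/6)) = 37/20 m/s
check:
T_s = v_R/a_R = (37/20)/3 = 0.6167 s
reaction-phase robot travel = 1.8500·0.1000 = 0.1850 m
robot covers 1.8500·0.6167 − ½·3.0000·0.6167² = 0.5704 m while stopping
human over T_r+T_s: 1.8000·(0.1000+0.6167) = 1.2900 m
residual clearance needed = 0.0200+0.0250+0.0800 = 0.1250 m
sum ≈ 0.1850+0.5704+1.2900+0.1250 ≈ 2.1704 m = S ✓

v_R_max = 37/20 m/s = 1.8500 m/s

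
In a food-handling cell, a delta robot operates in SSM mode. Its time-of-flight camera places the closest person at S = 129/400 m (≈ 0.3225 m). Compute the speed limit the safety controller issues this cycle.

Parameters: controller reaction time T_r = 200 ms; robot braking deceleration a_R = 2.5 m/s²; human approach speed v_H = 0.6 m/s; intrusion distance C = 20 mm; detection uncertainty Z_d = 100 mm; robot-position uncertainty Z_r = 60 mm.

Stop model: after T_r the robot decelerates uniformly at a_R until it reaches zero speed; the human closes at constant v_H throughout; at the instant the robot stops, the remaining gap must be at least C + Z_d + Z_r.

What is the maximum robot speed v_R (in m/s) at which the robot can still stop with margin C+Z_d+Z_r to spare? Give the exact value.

v_R_max = 1/20 m/s = 0.0500 m/s

collect terms ⇒ (1/5)·v_R² + (11/25)·v_R + (-9/400) = 0
  disc = (11/25)² − 4·(1/5)·(-9/400) = 529/2500 ; √disc = 23/50
  v_R = (−(11/25) + 23/50) / (2·(1/5)) = 1/20 m/s
check:
T_s = v_R/a_R = (1/20)/(5/2) = 0.0200 s
robot covers v_R·T_r = 0.0500·0.2000 = 0.0100 m before braking
braking distance = 0.0500²/(2·2.5000) = 0.0005 m
person approaches 0.6000·(0.2000+0.0200) = 0.1320 m
C+Z_d+Z_r = 0.0200+0.1000+0.0600 = 0.1800 m
sum ≈ 0.0100+0.0005+0.1320+0.1800 ≈ 0.3225 m = S ✓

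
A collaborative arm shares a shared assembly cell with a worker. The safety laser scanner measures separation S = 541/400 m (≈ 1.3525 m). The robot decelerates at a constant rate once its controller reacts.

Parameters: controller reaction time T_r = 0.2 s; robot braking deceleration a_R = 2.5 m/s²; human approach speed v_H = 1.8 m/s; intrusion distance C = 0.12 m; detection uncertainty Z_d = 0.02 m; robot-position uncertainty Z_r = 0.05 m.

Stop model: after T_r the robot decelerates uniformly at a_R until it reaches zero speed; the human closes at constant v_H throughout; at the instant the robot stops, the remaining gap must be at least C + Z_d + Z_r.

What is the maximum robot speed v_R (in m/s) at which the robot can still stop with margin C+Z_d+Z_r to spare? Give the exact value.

collect terms ⇒ (1/5)·v_R² + (23/25)·v_R + (-321/400) = 0
  disc = (23/25)² − 4·(1/5)·(-321/400) = 3721/2500 ; √disc = 61/50
  v_R = (−(23/25) + 61/50) / (2·(1/5)) = 3/4 m/s
check:
stop time T_s = (3/4)/(5/2) = 0.3000 s
robot covers v_R·T_r = 0.7500·0.2000 = 0.1500 m before braking
robot covers 0.7500·0.3000 − ½·2.5000·0.3000² = 0.1125 m while stopping
human closes 1.8000·0.5000 = 0.9000 m
residual clearance needed = 0.1200+0.0200+0.0500 = 0.1900 m
sum ≈ 0.1500+0.1125+0.9000+0.1900 ≈ 1.3525 m = S ✓

v_R_max = 3/4 m/s = 0.7500 m/s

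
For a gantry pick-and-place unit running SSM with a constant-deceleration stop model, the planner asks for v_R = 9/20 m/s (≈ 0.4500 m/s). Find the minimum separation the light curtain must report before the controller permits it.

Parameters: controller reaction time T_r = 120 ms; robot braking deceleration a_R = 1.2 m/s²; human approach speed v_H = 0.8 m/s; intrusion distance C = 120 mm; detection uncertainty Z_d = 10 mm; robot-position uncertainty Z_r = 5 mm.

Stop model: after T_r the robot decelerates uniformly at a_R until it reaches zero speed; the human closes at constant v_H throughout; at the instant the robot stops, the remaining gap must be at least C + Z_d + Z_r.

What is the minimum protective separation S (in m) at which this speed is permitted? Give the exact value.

braking lasts T_s = (9/20)/(6/5) = 0.3750 s
robot in T_r: 0.4500·0.1200 = 0.0540 m
robot covers 0.4500·0.3750 − ½·1.2000·0.3750² = 0.0844 m while stopping
human over T_r+T_s: 0.8000·(0.1200+0.3750) = 0.3960 m
residual clearance needed = 0.1200+0.0100+0.0050 = 0.1350 m
S_min ≈ 0.0540+0.0844+0.3960+0.1350  ⇒  S_min = 1071/1600 m

S_min = 1071/1600 m = 0.6694 m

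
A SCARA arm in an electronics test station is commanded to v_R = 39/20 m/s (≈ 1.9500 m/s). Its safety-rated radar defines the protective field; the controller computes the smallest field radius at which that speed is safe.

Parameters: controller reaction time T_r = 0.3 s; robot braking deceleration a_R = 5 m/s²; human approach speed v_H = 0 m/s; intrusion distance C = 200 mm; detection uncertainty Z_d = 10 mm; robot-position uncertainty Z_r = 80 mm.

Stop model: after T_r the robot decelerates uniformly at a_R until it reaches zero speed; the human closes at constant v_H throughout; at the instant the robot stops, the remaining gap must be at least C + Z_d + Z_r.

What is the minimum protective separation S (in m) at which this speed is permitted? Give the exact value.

S_min = 5021/4000 m = 1.2552 m

braking lasts T_s = (39/20)/5 = 0.3900 s
robot covers v_R·T_r = 1.9500·0.3000 = 0.5850 m before braking
braking distance = 1.9500²/(2·5.0000) = 0.3802 m
human over T_r+T_s: 0.0000·(0.3000+0.3900) = 0.0000 m
margins: 0.2000+0.0100+0.0800 = 0.2900 m
S_min ≈ 0.5850+0.3802+0.0000+0.2900  ⇒  S_min = 5021/4000 m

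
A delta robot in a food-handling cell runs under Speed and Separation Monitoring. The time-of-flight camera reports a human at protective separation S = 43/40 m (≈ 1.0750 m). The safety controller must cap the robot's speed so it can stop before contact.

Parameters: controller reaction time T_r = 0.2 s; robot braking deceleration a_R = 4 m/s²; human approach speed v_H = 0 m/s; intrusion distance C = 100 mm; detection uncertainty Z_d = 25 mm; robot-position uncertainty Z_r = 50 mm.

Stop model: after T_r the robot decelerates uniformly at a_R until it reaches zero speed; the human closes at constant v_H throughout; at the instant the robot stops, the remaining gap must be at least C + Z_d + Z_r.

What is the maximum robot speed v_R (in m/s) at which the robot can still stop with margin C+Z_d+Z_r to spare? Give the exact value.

at the boundary: (1/8)·v² + (1/5)·v + (-9/10) = 0
  disc = (1/5)² − 4·(1/8)·(-9/10) = 49/100 ; √disc = 7/10
  v_R = (−(1/5) + 7/10) / (2·(1/8)) = 2 m/s
check:
T_s = v_R/a_R = 2/4 = 0.5000 s
robot covers v_R·T_r = 2.0000·0.2000 = 0.4000 m before braking
robot covers 2.0000·0.5000 − ½·4.0000·0.5000² = 0.5000 m while stopping
human over T_r+T_s: 0.0000·(0.2000+0.5000) = 0.0000 m
C+Z_d+Z_r = 0.1000+0.0250+0.0500 = 0.1750 m
sum ≈ 0.4000+0.5000+0.0000+0.1750 ≈ 1.0750 m = S ✓

v_R_max = 2 m/s = 2.0000 m/s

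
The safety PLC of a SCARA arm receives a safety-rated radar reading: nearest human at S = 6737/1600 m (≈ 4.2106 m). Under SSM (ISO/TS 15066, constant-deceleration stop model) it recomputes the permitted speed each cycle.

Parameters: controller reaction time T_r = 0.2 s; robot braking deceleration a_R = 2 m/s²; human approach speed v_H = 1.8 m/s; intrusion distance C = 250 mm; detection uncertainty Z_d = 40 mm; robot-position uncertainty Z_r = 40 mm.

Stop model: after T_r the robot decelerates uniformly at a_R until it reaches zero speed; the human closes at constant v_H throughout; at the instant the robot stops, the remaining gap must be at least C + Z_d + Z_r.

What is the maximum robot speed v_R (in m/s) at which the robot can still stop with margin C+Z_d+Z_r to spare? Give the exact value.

collect terms ⇒ (1/4)·v_R² + (11/10)·v_R + (-5633/1600) = 0
  disc = (11/10)² − 4·(1/4)·(-5633/1600) = 7569/1600 ; √disc = 87/40
  v_R = (−(11/10) + 87/40) / (2·(1/4)) = 43/20 m/s
check:
stop time T_s = (43/20)/2 = 1.0750 s
reaction-phase robot travel = 2.1500·0.2000 = 0.4300 m
robot under decel: 2.1500²/(2·2.0000) = 1.1556 m
human over T_r+T_s: 1.8000·(0.2000+1.0750) = 2.2950 m
C+Z_d+Z_r = 0.2500+0.0400+0.0400 = 0.3300 m
sum ≈ 0.4300+1.1556+2.2950+0.3300 ≈ 4.2106 m = S ✓

v_R_max = 43/20 m/s = 2.1500 m/s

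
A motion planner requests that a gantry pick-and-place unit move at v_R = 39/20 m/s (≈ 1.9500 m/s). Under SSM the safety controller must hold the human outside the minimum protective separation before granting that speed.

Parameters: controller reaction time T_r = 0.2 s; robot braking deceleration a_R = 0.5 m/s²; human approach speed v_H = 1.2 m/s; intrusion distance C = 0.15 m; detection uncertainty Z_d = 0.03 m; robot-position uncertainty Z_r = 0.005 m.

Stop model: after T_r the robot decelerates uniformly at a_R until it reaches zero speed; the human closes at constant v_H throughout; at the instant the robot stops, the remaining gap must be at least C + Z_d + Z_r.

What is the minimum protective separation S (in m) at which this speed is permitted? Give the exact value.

braking lasts T_s = (39/20)/(1/2) = 3.9000 s
robot covers v_R·T_r = 1.9500·0.2000 = 0.3900 m before braking
robot covers 1.9500·3.9000 − ½·0.5000·3.9000² = 3.8025 m while stopping
person approaches 1.2000·(0.2000+3.9000) = 4.9200 m
residual clearance needed = 0.1500+0.0300+0.0050 = 0.1850 m
S_min ≈ 0.3900+3.8025+4.9200+0.1850  ⇒  S_min = 3719/400 m

S_min = 3719/400 m = 9.2975 m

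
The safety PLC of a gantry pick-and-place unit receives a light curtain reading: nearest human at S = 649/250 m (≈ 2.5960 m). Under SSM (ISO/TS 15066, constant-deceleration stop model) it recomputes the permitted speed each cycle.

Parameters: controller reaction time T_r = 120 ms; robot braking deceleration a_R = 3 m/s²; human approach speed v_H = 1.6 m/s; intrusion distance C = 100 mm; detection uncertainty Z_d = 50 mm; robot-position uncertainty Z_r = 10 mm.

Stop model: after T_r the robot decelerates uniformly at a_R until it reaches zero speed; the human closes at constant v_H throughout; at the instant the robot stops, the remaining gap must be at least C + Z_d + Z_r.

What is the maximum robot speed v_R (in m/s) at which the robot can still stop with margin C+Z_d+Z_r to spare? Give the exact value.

v_R_max = 11/5 m/s = 2.2000 m/s

quadratic (1/6)·v² + (49/75)·v + (-561/250) = 0
  disc = (49/75)² − 4·(1/6)·(-561/250) = 10816/5625 ; √disc = 104/75
  v_R = (−(49/75) + 104/75) / (2·(1/6)) = 11/5 m/s
check:
braking lasts T_s = (11/5)/3 = 0.7333 s
robot in T_r: 2.2000·0.1200 = 0.2640 m
braking distance = 2.2000²/(2·3.0000) = 0.8067 m
person approaches 1.6000·(0.1200+0.7333) = 1.3653 m
residual clearance needed = 0.1000+0.0500+0.0100 = 0.1600 m
sum ≈ 0.2640+0.8067+1.3653+0.1600 ≈ 2.5960 m = S ✓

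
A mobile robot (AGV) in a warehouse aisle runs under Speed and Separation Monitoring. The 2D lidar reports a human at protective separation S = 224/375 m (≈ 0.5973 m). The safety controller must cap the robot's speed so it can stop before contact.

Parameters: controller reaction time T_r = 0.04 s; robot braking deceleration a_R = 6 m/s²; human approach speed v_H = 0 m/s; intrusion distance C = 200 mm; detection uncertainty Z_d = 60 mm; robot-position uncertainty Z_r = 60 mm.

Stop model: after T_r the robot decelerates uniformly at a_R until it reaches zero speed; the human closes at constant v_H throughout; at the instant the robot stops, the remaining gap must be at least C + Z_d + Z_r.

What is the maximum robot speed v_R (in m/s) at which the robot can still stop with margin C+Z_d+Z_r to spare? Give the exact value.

v_R_max = 8/5 m/s = 1.6000 m/s

at the boundary: (1/12)·v² + (1/25)·v + (-104/375) = 0
  disc = (1/25)² − 4·(1/12)·(-104/375) = 529/5625 ; √disc = 23/75
  v_R = (−(1/25) + 23/75) / (2·(1/12)) = 8/5 m/s
check:
stop time T_s = (8/5)/6 = 0.2667 s
robot covers v_R·T_r = 1.6000·0.0400 = 0.0640 m before braking
robot under decel: 1.6000²/(2·6.0000) = 0.2133 m
human over T_r+T_s: 0.0000·(0.0400+0.2667) = 0.0000 m
margins: 0.2000+0.0600+0.0600 = 0.3200 m
sum ≈ 0.0640+0.2133+0.0000+0.3200 ≈ 0.5973 m = S ✓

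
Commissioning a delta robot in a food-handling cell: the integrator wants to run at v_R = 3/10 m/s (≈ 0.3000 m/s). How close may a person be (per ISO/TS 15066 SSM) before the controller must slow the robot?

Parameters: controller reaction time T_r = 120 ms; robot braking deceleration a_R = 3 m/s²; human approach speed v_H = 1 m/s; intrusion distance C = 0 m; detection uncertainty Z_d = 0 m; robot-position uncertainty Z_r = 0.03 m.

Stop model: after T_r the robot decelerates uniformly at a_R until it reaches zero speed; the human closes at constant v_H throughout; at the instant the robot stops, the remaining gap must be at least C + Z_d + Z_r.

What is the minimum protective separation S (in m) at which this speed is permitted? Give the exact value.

braking lasts T_s = (3/10)/3 = 0.1000 s
robot in T_r: 0.3000·0.1200 = 0.0360 m
robot under decel: 0.3000²/(2·3.0000) = 0.0150 m
human over T_r+T_s: 1.0000·(0.1200+0.1000) = 0.2200 m
margins: 0.0000+0.0000+0.0300 = 0.0300 m
S_min ≈ 0.0360+0.0150+0.2200+0.0300  ⇒  S_min = 301/1000 m

S_min = 301/1000 m = 0.3010 m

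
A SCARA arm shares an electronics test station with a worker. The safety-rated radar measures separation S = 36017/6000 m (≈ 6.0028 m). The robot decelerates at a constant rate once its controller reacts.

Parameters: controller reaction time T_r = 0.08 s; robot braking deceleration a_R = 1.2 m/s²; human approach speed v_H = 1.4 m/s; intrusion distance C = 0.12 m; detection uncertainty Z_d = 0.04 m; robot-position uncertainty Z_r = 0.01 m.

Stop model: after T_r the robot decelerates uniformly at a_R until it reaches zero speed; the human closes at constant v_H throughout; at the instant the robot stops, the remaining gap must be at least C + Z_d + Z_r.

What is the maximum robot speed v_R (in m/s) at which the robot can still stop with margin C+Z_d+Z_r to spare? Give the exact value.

collect terms ⇒ (5/12)·v_R² + (187/150)·v_R + (-1373/240) = 0
  disc = (187/150)² − 4·(5/12)·(-1373/240) = 110889/10000 ; √disc = 333/100
  v_R = (−(187/150) + 333/100) / (2·(5/12)) = 5/2 m/s
check:
stop time T_s = (5/2)/(6/5) = 2.0833 s
robot in T_r: 2.5000·0.0800 = 0.2000 m
robot covers 2.5000·2.0833 − ½·1.2000·2.0833² = 2.6042 m while stopping
human over T_r+T_s: 1.4000·(0.0800+2.0833) = 3.0287 m
C+Z_d+Z_r = 0.1200+0.0400+0.0100 = 0.1700 m
sum ≈ 0.2000+2.6042+3.0287+0.1700 ≈ 6.0028 m = S ✓

v_R_max = 5/2 m/s = 2.5000 m/s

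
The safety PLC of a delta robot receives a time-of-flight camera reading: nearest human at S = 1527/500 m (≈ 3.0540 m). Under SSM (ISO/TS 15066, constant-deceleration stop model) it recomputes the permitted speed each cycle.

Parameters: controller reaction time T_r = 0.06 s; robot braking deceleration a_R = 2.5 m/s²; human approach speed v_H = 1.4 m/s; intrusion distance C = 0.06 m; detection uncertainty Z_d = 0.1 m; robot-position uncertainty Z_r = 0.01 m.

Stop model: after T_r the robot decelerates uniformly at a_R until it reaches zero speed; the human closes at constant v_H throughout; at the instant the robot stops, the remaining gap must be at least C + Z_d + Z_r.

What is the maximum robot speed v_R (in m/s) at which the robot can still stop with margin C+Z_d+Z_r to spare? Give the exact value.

quadratic (1/5)·v² + (31/50)·v + (-14/5) = 0
  disc = (31/50)² − 4·(1/5)·(-14/5) = 6561/2500 ; √disc = 81/50
  v_R = (−(31/50) + 81/50) / (2·(1/5)) = 5/2 m/s
check:
T_s = v_R/a_R = (5/2)/(5/2) = 1.0000 s
robot covers v_R·T_r = 2.5000·0.0600 = 0.1500 m before braking
robot covers 2.5000·1.0000 − ½·2.5000·1.0000² = 1.2500 m while stopping
person approaches 1.4000·(0.0600+1.0000) = 1.4840 m
residual clearance needed = 0.0600+0.1000+0.0100 = 0.1700 m
sum ≈ 0.1500+1.2500+1.4840+0.1700 ≈ 3.0540 m = S ✓

v_R_max = 5/2 m/s = 2.5000 m/s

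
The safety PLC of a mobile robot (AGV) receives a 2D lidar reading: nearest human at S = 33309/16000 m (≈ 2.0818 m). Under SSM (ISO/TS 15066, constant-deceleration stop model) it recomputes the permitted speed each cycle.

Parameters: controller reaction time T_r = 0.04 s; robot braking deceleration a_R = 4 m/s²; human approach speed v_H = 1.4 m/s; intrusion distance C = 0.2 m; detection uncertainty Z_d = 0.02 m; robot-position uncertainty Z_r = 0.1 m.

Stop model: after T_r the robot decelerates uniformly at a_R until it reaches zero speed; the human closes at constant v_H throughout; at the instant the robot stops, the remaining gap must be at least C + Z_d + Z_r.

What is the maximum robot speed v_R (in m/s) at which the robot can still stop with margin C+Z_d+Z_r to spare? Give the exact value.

quadratic (1/8)·v² + (39/100)·v + (-27293/16000) = 0
  disc = (39/100)² − 4·(1/8)·(-27293/16000) = 160801/160000 ; √disc = 401/400
  v_R = (−(39/100) + 401/400) / (2·(1/8)) = 49/20 m/s
check:
stop time T_s = (49/20)/4 = 0.6125 s
robot covers v_R·T_r = 2.4500·0.0400 = 0.0980 m before braking
braking distance = 2.4500²/(2·4.0000) = 0.7503 m
human over T_r+T_s: 1.4000·(0.0400+0.6125) = 0.9135 m
margins: 0.2000+0.0200+0.1000 = 0.3200 m
sum ≈ 0.0980+0.7503+0.9135+0.3200 ≈ 2.0818 m = S ✓

v_R_max = 49/20 m/s = 2.4500 m/s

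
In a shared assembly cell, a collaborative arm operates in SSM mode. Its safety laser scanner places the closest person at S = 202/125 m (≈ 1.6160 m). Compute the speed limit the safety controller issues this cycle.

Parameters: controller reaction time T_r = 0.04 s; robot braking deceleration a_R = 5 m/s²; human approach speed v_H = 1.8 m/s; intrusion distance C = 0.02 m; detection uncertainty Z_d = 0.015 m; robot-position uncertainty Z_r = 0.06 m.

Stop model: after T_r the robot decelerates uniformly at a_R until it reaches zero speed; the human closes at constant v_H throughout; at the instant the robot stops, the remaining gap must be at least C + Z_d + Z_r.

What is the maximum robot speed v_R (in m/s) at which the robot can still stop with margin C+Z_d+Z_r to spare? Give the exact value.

collect terms ⇒ (1/10)·v_R² + (2/5)·v_R + (-1449/1000) = 0
  disc = (2/5)² − 4·(1/10)·(-1449/1000) = 1849/2500 ; √disc = 43/50
  v_R = (−(2/5) + 43/50) / (2·(1/10)) = 23/10 m/s
check:
braking lasts T_s = (23/10)/5 = 0.4600 s
robot in T_r: 2.3000·0.0400 = 0.0920 m
robot under decel: 2.3000²/(2·5.0000) = 0.5290 m
person approaches 1.8000·(0.0400+0.4600) = 0.9000 m
residual clearance needed = 0.0200+0.0150+0.0600 = 0.0950 m
sum ≈ 0.0920+0.5290+0.9000+0.0950 ≈ 1.6160 m = S ✓

v_R_max = 23/10 m/s = 2.3000 m/s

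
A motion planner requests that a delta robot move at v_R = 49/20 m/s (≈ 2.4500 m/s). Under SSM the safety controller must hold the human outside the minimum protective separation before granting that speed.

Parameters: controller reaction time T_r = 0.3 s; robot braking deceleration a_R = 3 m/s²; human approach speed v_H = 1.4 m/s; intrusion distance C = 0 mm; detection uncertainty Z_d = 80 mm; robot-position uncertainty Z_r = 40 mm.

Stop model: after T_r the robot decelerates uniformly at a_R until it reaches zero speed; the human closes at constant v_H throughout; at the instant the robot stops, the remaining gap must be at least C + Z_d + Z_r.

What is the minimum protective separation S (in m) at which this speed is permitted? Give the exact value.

stop time T_s = (49/20)/3 = 0.8167 s
robot covers v_R·T_r = 2.4500·0.3000 = 0.7350 m before braking
robot under decel: 2.4500²/(2·3.0000) = 1.0004 m
person approaches 1.4000·(0.3000+0.8167) = 1.5633 m
margins: 0.0000+0.0800+0.0400 = 0.1200 m
S_min ≈ 0.7350+1.0004+1.5633+0.1200  ⇒  S_min = 547/160 m

S_min = 547/160 m = 3.4188 m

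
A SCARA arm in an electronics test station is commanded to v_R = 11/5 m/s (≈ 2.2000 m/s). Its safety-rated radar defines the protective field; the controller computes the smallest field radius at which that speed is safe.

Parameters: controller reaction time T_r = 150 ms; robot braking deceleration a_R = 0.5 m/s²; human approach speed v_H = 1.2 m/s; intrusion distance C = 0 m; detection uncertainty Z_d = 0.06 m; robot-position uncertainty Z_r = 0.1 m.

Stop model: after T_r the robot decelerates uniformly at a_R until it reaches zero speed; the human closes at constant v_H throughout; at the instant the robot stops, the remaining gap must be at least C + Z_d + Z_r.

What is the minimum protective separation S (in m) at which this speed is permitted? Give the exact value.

S_min = 1079/100 m = 10.7900 m

T_s = v_R/a_R = (11/5)/(1/2) = 4.4000 s
robot covers v_R·T_r = 2.2000·0.1500 = 0.3300 m before braking
braking distance = 2.2000²/(2·0.5000) = 4.8400 m
human over T_r+T_s: 1.2000·(0.1500+4.4000) = 5.4600 m
margins: 0.0000+0.0600+0.1000 = 0.1600 m
S_min ≈ 0.3300+4.8400+5.4600+0.1600  ⇒  S_min = 1079/100 m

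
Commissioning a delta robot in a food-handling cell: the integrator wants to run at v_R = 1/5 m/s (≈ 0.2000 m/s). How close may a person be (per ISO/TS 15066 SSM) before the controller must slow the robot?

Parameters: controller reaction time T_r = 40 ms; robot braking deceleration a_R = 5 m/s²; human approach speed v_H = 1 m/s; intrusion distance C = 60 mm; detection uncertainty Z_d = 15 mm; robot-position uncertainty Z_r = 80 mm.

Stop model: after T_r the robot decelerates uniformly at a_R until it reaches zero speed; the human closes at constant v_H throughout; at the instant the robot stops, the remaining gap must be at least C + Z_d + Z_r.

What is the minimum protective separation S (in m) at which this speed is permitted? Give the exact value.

S_min = 247/1000 m = 0.2470 m

stop time T_s = (1/5)/5 = 0.0400 s
robot in T_r: 0.2000·0.0400 = 0.0080 m
robot covers 0.2000·0.0400 − ½·5.0000·0.0400² = 0.0040 m while stopping
human closes 1.0000·0.0800 = 0.0800 m
residual clearance needed = 0.0600+0.0150+0.0800 = 0.1550 m
S_min ≈ 0.0080+0.0040+0.0800+0.1550  ⇒  S_min = 247/1000 m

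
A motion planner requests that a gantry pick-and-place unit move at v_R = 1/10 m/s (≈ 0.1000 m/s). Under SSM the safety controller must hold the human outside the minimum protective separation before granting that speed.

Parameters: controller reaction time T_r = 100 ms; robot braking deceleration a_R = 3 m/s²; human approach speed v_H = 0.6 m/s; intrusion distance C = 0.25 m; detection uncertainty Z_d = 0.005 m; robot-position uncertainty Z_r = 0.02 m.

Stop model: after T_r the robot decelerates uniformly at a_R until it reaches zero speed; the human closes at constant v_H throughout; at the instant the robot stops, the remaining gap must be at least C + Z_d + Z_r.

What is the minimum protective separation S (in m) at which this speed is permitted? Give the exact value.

S_min = 11/30 m = 0.3667 m

T_s = v_R/a_R = (1/10)/3 = 0.0333 s
robot covers v_R·T_r = 0.1000·0.1000 = 0.0100 m before braking
robot covers 0.1000·0.0333 − ½·3.0000·0.0333² = 0.0017 m while stopping
human over T_r+T_s: 0.6000·(0.1000+0.0333) = 0.0800 m
C+Z_d+Z_r = 0.2500+0.0050+0.0200 = 0.2750 m
S_min ≈ 0.0100+0.0017+0.0800+0.2750  ⇒  S_min = 11/30 m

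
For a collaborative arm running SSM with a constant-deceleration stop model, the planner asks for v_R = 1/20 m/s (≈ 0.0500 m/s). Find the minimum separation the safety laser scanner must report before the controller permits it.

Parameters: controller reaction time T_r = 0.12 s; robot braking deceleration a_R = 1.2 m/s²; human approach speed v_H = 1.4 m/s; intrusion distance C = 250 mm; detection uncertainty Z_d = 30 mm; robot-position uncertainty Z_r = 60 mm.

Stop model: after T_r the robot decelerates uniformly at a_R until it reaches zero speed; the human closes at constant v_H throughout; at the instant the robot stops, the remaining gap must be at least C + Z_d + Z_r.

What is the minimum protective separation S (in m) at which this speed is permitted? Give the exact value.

stop time T_s = (1/20)/(6/5) = 0.0417 s
robot in T_r: 0.0500·0.1200 = 0.0060 m
robot covers 0.0500·0.0417 − ½·1.2000·0.0417² = 0.0010 m while stopping
human closes 1.4000·0.1617 = 0.2263 m
C+Z_d+Z_r = 0.2500+0.0300+0.0600 = 0.3400 m
S_min ≈ 0.0060+0.0010+0.2263+0.3400  ⇒  S_min = 4587/8000 m

S_min = 4587/8000 m = 0.5734 m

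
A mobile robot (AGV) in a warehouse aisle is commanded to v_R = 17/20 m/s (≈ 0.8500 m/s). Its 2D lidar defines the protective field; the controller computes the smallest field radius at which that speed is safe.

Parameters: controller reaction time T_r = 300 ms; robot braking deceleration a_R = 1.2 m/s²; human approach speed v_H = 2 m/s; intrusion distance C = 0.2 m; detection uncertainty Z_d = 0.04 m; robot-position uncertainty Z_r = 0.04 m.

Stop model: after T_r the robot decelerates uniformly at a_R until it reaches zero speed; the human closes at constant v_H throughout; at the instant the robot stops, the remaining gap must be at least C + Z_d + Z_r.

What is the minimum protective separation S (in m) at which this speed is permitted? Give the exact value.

T_s = v_R/a_R = (17/20)/(6/5) = 0.7083 s
robot covers v_R·T_r = 0.8500·0.3000 = 0.2550 m before braking
braking distance = 0.8500²/(2·1.2000) = 0.3010 m
human closes 2.0000·1.0083 = 2.0167 m
C+Z_d+Z_r = 0.2000+0.0400+0.0400 = 0.2800 m
S_min ≈ 0.2550+0.3010+2.0167+0.2800  ⇒  S_min = 13693/4800 m

S_min = 13693/4800 m = 2.8527 m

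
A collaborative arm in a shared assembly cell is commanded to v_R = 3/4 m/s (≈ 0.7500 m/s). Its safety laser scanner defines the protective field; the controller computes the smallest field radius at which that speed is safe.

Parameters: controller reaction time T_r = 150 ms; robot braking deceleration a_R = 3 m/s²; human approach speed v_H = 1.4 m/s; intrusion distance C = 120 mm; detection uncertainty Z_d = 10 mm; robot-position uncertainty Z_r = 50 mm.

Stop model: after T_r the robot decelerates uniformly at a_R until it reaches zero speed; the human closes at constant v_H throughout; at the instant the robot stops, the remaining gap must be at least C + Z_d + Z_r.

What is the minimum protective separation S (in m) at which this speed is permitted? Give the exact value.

T_s = v_R/a_R = (3/4)/3 = 0.2500 s
reaction-phase robot travel = 0.7500·0.1500 = 0.1125 m
robot under decel: 0.7500²/(2·3.0000) = 0.0938 m
person approaches 1.4000·(0.1500+0.2500) = 0.5600 m
margins: 0.1200+0.0100+0.0500 = 0.1800 m
S_min ≈ 0.1125+0.0938+0.5600+0.1800  ⇒  S_min = 757/800 m

S_min = 757/800 m = 0.9463 m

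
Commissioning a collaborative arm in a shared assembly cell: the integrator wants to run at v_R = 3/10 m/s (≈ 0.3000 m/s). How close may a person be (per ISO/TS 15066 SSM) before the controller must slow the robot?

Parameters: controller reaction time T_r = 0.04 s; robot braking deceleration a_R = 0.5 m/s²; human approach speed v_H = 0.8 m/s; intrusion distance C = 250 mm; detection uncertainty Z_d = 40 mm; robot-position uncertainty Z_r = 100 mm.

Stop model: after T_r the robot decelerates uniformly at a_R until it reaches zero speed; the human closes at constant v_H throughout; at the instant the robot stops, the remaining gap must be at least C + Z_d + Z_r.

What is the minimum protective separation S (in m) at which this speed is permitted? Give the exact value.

S_min = 251/250 m = 1.0040 m

stop time T_s = (3/10)/(1/2) = 0.6000 s
robot in T_r: 0.3000·0.0400 = 0.0120 m
robot under decel: 0.3000²/(2·0.5000) = 0.0900 m
person approaches 0.8000·(0.0400+0.6000) = 0.5120 m
residual clearance needed = 0.2500+0.0400+0.1000 = 0.3900 m
S_min ≈ 0.0120+0.0900+0.5120+0.3900  ⇒  S_min = 251/250 m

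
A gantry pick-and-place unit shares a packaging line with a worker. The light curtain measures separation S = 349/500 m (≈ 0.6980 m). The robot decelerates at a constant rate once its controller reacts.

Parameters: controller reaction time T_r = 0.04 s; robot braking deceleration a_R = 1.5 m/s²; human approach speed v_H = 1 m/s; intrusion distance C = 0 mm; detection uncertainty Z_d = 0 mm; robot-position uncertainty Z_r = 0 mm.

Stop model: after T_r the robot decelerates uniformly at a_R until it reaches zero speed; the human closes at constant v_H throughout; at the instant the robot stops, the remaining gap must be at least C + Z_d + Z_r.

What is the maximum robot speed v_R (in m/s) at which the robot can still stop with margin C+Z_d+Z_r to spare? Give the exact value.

collect terms ⇒ (1/3)·v_R² + (53/75)·v_R + (-329/500) = 0
  disc = (53/75)² − 4·(1/3)·(-329/500) = 7744/5625 ; √disc = 88/75
  v_R = (−(53/75) + 88/75) / (2·(1/3)) = 7/10 m/s
check:
T_s = v_R/a_R = (7/10)/(3/2) = 0.4667 s
robot in T_r: 0.7000·0.0400 = 0.0280 m
robot covers 0.7000·0.4667 − ½·1.5000·0.4667² = 0.1633 m while stopping
human closes 1.0000·0.5067 = 0.5067 m
residual clearance needed = 0.0000+0.0000+0.0000 = 0.0000 m
sum ≈ 0.0280+0.1633+0.5067+0.0000 ≈ 0.6980 m = S ✓

v_R_max = 7/10 m/s = 0.7000 m/s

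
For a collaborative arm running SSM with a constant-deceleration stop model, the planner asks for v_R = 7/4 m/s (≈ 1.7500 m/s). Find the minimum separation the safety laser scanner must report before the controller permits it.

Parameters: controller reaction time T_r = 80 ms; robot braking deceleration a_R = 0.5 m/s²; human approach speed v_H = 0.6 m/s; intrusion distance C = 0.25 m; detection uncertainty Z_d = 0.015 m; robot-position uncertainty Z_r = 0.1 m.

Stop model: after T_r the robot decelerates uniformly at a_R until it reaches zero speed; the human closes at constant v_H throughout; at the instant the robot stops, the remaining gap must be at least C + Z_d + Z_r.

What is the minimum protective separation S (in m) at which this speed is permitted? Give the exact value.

braking lasts T_s = (7/4)/(1/2) = 3.5000 s
robot in T_r: 1.7500·0.0800 = 0.1400 m
braking distance = 1.7500²/(2·0.5000) = 3.0625 m
person approaches 0.6000·(0.0800+3.5000) = 2.1480 m
C+Z_d+Z_r = 0.2500+0.0150+0.1000 = 0.3650 m
S_min ≈ 0.1400+3.0625+2.1480+0.3650  ⇒  S_min = 11431/2000 m

S_min = 11431/2000 m = 5.7155 m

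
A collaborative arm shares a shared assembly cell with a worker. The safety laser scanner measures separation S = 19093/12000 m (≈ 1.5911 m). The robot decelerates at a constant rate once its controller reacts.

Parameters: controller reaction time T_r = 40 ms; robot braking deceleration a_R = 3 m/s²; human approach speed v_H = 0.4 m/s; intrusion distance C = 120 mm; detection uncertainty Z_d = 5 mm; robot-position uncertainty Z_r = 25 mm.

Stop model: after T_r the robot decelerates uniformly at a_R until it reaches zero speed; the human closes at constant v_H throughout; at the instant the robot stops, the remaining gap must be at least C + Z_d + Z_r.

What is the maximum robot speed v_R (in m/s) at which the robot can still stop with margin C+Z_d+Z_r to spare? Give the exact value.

collect terms ⇒ (1/6)·v_R² + (13/75)·v_R + (-17101/12000) = 0
  disc = (13/75)² − 4·(1/6)·(-17101/12000) = 9801/10000 ; √disc = 99/100
  v_R = (−(13/75) + 99/100) / (2·(1/6)) = 49/20 m/s
check:
stop time T_s = (49/20)/3 = 0.8167 s
reaction-phase robot travel = 2.4500·0.0400 = 0.0980 m
robot under decel: 2.4500²/(2·3.0000) = 1.0004 m
person approaches 0.4000·(0.0400+0.8167) = 0.3427 m
C+Z_d+Z_r = 0.1200+0.0050+0.0250 = 0.1500 m
sum ≈ 0.0980+1.0004+0.3427+0.1500 ≈ 1.5911 m = S ✓

v_R_max = 49/20 m/s = 2.4500 m/s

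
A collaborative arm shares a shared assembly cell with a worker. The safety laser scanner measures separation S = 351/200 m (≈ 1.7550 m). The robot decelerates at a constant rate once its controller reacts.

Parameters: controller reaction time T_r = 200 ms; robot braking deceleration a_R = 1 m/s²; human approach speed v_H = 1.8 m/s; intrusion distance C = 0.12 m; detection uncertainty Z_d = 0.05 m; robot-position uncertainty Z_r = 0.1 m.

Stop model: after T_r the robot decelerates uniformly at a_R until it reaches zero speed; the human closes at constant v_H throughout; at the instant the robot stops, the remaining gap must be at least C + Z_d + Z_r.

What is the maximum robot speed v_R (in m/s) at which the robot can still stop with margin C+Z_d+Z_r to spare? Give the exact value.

at the boundary: (1/2)·v² + (2)·v + (-9/8) = 0
  disc = (2)² − 4·(1/2)·(-9/8) = 25/4 ; √disc = 5/2
  v_R = (−(2) + 5/2) / (2·(1/2)) = 1/2 m/s
check:
stop time T_s = (1/2)/1 = 0.5000 s
robot in T_r: 0.5000·0.2000 = 0.1000 m
robot under decel: 0.5000²/(2·1.0000) = 0.1250 m
human over T_r+T_s: 1.8000·(0.2000+0.5000) = 1.2600 m
C+Z_d+Z_r = 0.1200+0.0500+0.1000 = 0.2700 m
sum ≈ 0.1000+0.1250+1.2600+0.2700 ≈ 1.7550 m = S ✓

v_R_max = 1/2 m/s = 0.5000 m/s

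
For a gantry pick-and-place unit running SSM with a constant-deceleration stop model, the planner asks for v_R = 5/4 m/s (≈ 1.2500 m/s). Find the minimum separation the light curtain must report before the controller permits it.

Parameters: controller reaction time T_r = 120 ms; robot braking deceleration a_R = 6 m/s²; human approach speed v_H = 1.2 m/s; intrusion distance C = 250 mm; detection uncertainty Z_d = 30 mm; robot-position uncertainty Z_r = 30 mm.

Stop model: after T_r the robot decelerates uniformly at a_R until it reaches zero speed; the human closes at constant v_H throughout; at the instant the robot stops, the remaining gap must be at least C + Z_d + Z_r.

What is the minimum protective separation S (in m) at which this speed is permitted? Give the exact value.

S_min = 23621/24000 m = 0.9842 m

stop time T_s = (5/4)/6 = 0.2083 s
reaction-phase robot travel = 1.2500·0.1200 = 0.1500 m
robot covers 1.2500·0.2083 − ½·6.0000·0.2083² = 0.1302 m while stopping
human closes 1.2000·0.3283 = 0.3940 m
residual clearance needed = 0.2500+0.0300+0.0300 = 0.3100 m
S_min ≈ 0.1500+0.1302+0.3940+0.3100  ⇒  S_min = 23621/24000 m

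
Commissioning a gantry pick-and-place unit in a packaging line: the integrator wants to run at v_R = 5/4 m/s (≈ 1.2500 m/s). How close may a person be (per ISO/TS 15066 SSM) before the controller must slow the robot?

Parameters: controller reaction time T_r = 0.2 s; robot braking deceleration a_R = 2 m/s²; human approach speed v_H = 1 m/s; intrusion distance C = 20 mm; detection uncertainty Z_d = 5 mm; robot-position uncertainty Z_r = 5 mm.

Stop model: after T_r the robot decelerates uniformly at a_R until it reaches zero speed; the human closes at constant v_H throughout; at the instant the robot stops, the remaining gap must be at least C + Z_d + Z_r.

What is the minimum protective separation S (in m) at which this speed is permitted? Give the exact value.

stop time T_s = (5/4)/2 = 0.6250 s
reaction-phase robot travel = 1.2500·0.2000 = 0.2500 m
robot under decel: 1.2500²/(2·2.0000) = 0.3906 m
person approaches 1.0000·(0.2000+0.6250) = 0.8250 m
residual clearance needed = 0.0200+0.0050+0.0050 = 0.0300 m
S_min ≈ 0.2500+0.3906+0.8250+0.0300  ⇒  S_min = 2393/1600 m

S_min = 2393/1600 m = 1.4956 m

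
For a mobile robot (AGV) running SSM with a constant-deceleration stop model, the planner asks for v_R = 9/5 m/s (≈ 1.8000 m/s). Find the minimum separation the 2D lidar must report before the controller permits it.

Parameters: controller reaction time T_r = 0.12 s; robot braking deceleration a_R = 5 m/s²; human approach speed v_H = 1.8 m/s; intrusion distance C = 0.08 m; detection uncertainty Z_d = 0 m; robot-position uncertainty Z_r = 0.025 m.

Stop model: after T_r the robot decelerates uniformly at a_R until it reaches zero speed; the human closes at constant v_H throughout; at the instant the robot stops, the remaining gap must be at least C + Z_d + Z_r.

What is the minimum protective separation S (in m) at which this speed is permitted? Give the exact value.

S_min = 1509/1000 m = 1.5090 m

T_s = v_R/a_R = (9/5)/5 = 0.3600 s
robot covers v_R·T_r = 1.8000·0.1200 = 0.2160 m before braking
robot under decel: 1.8000²/(2·5.0000) = 0.3240 m
human closes 1.8000·0.4800 = 0.8640 m
residual clearance needed = 0.0800+0.0000+0.0250 = 0.1050 m
S_min ≈ 0.2160+0.3240+0.8640+0.1050  ⇒  S_min = 1509/1000 m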